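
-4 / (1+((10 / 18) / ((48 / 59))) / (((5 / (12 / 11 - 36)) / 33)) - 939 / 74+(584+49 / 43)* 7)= -38184 / 37486705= -0.00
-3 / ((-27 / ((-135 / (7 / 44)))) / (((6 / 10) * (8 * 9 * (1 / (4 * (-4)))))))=254.57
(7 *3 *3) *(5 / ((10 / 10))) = 315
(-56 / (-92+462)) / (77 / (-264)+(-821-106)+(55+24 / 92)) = 15456 / 89051785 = 0.00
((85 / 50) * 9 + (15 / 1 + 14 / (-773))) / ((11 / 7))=1638553 / 85030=19.27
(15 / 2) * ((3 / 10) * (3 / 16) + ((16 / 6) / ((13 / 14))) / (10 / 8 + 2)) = 7.05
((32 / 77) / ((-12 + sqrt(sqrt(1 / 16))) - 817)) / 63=-64 / 8038107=-0.00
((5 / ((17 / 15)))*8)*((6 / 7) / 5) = 720 / 119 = 6.05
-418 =-418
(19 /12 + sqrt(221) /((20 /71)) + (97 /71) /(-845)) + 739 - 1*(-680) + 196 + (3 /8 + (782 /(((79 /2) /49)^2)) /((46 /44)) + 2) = 71*sqrt(221) /20 + 24892214725637 /8986291080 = 2822.80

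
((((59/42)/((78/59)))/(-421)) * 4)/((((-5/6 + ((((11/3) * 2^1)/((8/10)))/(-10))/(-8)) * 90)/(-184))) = -445568/15515955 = -0.03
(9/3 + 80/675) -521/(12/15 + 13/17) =-5922482/17955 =-329.85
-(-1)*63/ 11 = 63/ 11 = 5.73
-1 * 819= -819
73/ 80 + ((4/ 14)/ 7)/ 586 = 0.91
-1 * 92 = -92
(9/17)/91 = 9/1547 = 0.01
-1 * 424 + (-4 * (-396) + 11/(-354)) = 1159.97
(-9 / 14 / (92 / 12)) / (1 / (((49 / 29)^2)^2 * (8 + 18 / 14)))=-206473995 / 32534926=-6.35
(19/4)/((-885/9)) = -57/1180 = -0.05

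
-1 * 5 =-5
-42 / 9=-14 / 3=-4.67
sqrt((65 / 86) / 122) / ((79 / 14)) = 7* sqrt(170495) / 207217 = 0.01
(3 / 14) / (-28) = -3 / 392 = -0.01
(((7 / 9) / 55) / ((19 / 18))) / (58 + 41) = 14 / 103455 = 0.00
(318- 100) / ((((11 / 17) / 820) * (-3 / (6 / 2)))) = -3038920 / 11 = -276265.45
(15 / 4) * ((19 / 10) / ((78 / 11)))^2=43681 / 162240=0.27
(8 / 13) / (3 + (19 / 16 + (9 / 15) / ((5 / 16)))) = 3200 / 31759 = 0.10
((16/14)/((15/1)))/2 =4/105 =0.04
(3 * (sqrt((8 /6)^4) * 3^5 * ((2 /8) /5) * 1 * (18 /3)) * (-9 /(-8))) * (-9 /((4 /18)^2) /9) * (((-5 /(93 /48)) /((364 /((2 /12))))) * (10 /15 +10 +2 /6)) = 649539 /5642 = 115.13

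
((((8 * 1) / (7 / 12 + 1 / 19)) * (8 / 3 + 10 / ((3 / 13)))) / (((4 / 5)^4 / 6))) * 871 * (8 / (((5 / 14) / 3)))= 14387700600 / 29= 496127606.90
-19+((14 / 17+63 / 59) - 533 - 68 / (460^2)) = -29188068151 / 53058700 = -550.11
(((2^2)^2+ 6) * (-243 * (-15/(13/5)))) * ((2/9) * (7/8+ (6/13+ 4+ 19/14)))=108546075/2366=45877.46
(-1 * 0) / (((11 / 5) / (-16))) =0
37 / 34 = 1.09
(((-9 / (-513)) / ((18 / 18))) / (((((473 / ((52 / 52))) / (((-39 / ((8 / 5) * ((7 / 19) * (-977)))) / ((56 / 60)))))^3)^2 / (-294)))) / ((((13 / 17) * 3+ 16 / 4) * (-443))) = 26361623230520587213623046875 / 1093936293278020123383980738978572950621798005768978432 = 0.00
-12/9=-4/3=-1.33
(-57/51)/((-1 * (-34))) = -19/578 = -0.03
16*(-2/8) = -4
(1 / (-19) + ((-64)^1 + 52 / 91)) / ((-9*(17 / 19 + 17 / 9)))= 8443 / 3332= 2.53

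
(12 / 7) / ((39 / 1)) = 4 / 91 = 0.04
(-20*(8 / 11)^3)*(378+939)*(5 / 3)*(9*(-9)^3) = 147470284800 / 1331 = 110796607.66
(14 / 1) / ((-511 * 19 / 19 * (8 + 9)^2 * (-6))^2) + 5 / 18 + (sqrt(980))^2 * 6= 18320498554402 / 3115583863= 5880.28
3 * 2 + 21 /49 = 45 /7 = 6.43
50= 50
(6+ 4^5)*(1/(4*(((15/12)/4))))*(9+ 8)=14008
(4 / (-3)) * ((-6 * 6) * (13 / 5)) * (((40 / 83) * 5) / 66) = 4160 / 913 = 4.56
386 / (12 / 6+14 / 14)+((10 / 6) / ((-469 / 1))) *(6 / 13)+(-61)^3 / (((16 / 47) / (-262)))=25562094040243 / 146328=174690380.79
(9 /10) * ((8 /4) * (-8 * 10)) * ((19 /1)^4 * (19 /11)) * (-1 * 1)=356558256 /11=32414386.91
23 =23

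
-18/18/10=-1/10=-0.10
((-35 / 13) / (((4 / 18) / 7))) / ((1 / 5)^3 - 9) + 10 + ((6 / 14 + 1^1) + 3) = 23.86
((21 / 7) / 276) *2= 1 / 46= 0.02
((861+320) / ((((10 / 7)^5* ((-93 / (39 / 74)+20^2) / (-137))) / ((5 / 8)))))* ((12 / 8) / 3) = -35351188327 / 929920000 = -38.02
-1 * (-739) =739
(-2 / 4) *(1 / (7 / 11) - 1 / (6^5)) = -85529 / 108864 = -0.79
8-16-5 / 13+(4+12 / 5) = -129 / 65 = -1.98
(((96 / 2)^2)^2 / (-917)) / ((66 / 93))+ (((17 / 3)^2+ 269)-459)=-754857659 / 90783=-8314.97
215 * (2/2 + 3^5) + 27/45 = 262303/5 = 52460.60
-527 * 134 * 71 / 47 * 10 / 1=-50138780 / 47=-1066782.55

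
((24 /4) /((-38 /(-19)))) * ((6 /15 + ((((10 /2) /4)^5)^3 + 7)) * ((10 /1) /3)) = 192316338113 /536870912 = 358.22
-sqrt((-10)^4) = -100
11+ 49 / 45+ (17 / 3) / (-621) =112523 / 9315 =12.08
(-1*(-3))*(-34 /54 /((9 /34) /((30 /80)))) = -289 /108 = -2.68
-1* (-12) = 12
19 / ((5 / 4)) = 76 / 5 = 15.20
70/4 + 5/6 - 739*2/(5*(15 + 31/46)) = -5689/10815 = -0.53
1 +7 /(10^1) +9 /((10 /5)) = 31 /5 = 6.20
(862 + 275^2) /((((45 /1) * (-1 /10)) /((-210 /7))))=1529740 /3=509913.33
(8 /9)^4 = 4096 /6561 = 0.62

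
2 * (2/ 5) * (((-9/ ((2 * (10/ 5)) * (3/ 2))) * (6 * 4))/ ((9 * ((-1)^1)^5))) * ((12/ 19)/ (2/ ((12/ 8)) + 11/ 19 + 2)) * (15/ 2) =864/ 223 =3.87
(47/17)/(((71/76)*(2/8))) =14288/1207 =11.84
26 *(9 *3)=702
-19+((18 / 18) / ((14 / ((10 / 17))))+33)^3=60759155547 / 1685159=36055.44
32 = 32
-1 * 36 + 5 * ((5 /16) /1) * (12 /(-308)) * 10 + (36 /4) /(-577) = -13017471 /355432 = -36.62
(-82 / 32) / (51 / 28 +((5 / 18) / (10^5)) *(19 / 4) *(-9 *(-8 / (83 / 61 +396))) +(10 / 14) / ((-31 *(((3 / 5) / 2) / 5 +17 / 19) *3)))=-104784924311250 / 74152410147809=-1.41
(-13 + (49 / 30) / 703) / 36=-274121 / 759240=-0.36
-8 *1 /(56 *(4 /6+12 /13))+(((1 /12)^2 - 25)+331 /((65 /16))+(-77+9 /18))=-40837687 /2031120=-20.11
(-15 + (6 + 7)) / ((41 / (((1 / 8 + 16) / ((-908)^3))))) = 129 / 122772583168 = 0.00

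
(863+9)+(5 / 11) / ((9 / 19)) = 86423 / 99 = 872.96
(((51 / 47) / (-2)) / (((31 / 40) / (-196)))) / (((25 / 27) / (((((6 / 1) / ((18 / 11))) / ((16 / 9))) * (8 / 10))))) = 8906436 / 36425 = 244.51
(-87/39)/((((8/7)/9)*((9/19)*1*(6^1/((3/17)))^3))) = -3857/4087616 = -0.00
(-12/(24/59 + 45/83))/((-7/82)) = 1606216/10843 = 148.13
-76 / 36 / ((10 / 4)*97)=-38 / 4365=-0.01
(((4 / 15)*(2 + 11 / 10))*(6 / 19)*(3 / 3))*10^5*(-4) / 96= -62000 / 57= -1087.72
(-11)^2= 121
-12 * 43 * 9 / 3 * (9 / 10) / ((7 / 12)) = -83592 / 35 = -2388.34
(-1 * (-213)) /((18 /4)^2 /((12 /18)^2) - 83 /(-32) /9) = 61344 /13205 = 4.65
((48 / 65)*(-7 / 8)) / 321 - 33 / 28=-1.18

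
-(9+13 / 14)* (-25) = 3475 / 14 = 248.21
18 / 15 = 6 / 5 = 1.20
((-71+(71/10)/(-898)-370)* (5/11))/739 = -3960251/14599684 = -0.27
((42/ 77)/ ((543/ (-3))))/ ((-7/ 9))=54/ 13937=0.00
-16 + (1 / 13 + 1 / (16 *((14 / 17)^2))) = -15.83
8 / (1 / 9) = 72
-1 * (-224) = 224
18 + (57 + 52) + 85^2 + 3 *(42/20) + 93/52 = 1913623/260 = 7360.09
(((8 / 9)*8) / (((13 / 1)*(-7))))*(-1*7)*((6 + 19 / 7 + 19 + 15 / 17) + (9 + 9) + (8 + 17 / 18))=30.38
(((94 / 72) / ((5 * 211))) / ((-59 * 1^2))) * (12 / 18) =-47 / 3361230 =-0.00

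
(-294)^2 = 86436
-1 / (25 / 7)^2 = -49 / 625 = -0.08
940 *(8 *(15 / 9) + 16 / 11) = 458720 / 33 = 13900.61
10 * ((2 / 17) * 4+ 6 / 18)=410 / 51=8.04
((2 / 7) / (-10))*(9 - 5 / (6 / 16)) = 13 / 105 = 0.12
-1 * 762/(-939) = 254/313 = 0.81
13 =13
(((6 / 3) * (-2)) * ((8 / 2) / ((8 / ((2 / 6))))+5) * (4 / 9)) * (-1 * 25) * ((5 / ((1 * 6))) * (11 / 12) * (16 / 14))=341000 / 1701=200.47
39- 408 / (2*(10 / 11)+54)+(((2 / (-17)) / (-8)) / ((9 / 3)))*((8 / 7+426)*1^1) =7405471 / 219198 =33.78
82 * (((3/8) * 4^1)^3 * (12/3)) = 1107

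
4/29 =0.14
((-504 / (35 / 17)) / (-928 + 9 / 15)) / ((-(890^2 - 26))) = -612 / 1836423569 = -0.00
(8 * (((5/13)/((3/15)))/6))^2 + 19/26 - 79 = -218095/3042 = -71.69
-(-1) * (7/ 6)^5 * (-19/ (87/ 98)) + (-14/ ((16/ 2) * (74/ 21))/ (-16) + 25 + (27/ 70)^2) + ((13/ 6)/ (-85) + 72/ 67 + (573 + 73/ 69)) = 1780150324034288587/ 3213104635843200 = 554.03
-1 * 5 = -5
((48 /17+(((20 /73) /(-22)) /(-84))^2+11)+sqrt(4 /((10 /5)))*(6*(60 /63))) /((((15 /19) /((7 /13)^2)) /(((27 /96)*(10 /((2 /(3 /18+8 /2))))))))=16625*sqrt(2) /1352+126967083560375 /4268243536128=47.14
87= 87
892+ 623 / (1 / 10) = 7122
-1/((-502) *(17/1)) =1/8534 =0.00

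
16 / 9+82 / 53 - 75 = -34189 / 477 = -71.68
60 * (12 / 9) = 80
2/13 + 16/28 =66/91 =0.73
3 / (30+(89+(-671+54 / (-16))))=-8 / 1481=-0.01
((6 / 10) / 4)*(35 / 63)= 1 / 12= 0.08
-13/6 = -2.17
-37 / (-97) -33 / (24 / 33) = -34915 / 776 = -44.99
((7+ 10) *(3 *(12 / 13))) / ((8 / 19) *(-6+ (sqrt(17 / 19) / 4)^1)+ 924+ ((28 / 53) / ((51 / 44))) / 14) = 7065495201335004 / 138303385599653599 - 42478299126 *sqrt(323) / 138303385599653599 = 0.05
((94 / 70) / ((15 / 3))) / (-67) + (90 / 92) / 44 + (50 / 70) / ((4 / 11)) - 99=-2302360853 / 23731400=-97.02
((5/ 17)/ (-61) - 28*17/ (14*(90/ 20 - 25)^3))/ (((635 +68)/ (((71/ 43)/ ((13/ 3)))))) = -13321233/ 28086489426229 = -0.00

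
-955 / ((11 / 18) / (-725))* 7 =87239250 / 11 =7930840.91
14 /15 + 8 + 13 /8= 1267 /120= 10.56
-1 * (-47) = 47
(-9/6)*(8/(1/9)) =-108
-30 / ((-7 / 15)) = 450 / 7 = 64.29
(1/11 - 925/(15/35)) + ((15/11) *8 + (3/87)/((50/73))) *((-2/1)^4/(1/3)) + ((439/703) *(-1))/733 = -1632.19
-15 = -15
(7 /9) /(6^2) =7 /324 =0.02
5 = 5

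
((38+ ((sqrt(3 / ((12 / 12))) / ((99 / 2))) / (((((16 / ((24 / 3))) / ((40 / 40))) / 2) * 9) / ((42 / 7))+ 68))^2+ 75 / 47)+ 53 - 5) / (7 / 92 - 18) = -1406366488196 / 287771862213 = -4.89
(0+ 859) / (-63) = -859 / 63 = -13.63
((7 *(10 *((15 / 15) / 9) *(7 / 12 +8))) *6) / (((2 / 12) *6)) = 3605 / 9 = 400.56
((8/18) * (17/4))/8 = 17/72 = 0.24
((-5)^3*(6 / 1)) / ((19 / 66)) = -2605.26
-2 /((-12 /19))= 19 /6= 3.17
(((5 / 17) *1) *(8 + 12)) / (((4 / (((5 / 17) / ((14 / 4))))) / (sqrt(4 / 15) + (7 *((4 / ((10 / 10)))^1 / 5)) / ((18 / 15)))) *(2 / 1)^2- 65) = -1433500 / 5559289 + 4200 *sqrt(15) / 327017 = -0.21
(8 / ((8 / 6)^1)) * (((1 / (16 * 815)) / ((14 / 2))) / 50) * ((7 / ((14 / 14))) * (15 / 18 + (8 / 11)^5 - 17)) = -15425339 / 105005252000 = -0.00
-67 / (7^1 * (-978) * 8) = 67 / 54768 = 0.00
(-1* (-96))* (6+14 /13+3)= 12576 /13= 967.38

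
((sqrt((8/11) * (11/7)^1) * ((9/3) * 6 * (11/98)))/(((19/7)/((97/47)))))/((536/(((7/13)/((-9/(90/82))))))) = -0.00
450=450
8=8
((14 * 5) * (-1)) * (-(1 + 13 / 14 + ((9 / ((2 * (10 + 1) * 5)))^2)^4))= 289384489651327047 / 2143588810000000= 135.00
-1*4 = -4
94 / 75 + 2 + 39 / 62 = 18053 / 4650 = 3.88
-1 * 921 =-921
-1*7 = -7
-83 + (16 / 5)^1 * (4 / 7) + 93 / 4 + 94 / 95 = -151439 / 2660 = -56.93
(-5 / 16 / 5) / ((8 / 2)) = -1 / 64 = -0.02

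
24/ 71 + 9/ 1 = 663/ 71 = 9.34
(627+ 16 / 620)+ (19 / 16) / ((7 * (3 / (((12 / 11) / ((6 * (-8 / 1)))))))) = 1436839231 / 2291520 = 627.02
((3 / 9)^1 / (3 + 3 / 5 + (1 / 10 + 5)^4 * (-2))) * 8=-40000 / 20241603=-0.00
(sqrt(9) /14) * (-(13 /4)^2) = -507 /224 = -2.26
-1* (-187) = 187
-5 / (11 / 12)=-60 / 11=-5.45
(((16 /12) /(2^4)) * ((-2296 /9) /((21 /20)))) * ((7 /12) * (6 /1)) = -5740 /81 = -70.86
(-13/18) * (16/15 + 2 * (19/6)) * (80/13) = -296/9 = -32.89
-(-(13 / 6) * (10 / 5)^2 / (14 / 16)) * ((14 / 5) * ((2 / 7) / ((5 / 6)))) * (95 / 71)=31616 / 2485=12.72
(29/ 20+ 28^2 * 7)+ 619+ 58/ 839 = 102500951/ 16780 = 6108.52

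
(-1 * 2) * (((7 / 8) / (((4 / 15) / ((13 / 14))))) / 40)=-39 / 256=-0.15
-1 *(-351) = 351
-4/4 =-1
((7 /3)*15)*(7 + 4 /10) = 259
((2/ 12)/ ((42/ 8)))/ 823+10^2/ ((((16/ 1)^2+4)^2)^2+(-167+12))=261277274/ 6769642234383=0.00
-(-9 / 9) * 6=6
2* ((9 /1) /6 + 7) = 17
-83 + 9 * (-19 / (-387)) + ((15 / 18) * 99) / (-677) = -4813795 / 58222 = -82.68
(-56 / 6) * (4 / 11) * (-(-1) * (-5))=560 / 33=16.97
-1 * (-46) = 46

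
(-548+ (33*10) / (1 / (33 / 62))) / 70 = -1649 / 310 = -5.32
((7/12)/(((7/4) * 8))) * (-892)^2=99458/3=33152.67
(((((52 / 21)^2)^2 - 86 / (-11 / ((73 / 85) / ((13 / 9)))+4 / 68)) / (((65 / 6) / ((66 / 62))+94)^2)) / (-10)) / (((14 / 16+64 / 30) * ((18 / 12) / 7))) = -3277333696792672 / 5425806486021427163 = -0.00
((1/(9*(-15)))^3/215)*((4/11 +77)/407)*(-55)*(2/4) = 23/2327514750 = 0.00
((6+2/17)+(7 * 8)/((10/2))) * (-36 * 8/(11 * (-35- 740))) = 0.59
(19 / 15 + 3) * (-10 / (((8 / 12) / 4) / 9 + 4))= -2304 / 217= -10.62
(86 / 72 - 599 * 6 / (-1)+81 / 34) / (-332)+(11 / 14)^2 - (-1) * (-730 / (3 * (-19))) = 489612037 / 189164304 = 2.59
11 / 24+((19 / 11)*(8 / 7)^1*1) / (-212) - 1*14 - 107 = -11807245 / 97944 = -120.55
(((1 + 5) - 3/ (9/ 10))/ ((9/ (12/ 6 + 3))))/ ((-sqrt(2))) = -20*sqrt(2)/ 27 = -1.05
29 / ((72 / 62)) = 899 / 36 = 24.97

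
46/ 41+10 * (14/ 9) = 6154/ 369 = 16.68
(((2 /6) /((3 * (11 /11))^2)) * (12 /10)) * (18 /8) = 1 /10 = 0.10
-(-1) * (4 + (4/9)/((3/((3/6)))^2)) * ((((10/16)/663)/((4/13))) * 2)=1625/66096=0.02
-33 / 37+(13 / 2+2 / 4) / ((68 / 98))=11569 / 1258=9.20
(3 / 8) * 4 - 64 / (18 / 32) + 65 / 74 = -37096 / 333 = -111.40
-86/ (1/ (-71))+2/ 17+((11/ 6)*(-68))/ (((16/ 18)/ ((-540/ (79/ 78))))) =108625126/ 1343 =80882.45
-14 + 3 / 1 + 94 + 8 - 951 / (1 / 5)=-4664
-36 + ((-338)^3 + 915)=-38613593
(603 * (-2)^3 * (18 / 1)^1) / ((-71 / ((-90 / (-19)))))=7814880 / 1349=5793.09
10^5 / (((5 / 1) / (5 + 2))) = 140000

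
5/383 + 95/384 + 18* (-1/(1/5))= -13198175/147072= -89.74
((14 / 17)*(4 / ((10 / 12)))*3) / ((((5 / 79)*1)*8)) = 9954 / 425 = 23.42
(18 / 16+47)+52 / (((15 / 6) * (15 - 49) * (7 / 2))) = 228243 / 4760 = 47.95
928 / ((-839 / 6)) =-5568 / 839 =-6.64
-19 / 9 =-2.11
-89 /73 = -1.22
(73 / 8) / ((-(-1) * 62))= 73 / 496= 0.15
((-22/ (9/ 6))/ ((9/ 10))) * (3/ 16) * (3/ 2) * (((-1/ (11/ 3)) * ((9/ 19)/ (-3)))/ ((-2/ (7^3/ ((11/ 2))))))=5145/ 836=6.15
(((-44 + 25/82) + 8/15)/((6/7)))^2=138103654129/54464400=2535.67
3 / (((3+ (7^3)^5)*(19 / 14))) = 21 / 45101834344487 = 0.00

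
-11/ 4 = -2.75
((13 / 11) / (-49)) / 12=-13 / 6468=-0.00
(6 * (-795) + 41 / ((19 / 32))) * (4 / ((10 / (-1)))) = 178636 / 95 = 1880.38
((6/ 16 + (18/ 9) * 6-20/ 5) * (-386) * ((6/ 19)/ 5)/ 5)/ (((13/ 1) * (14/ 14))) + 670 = 8235707/ 12350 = 666.86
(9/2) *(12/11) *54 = 2916/11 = 265.09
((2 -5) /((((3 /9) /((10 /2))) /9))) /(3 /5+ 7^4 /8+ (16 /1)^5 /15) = -9720 /1684939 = -0.01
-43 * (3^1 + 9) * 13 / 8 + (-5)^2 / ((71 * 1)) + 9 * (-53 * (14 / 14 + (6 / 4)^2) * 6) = -719915 / 71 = -10139.65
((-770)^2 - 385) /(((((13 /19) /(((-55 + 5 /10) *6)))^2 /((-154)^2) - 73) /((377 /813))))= -68165338189918509540 /18110744339450933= -3763.81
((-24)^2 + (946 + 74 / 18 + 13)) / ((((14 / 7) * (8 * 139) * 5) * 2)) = 3463 / 50040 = 0.07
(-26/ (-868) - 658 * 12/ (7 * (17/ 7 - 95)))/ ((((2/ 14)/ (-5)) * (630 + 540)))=-143137/ 391716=-0.37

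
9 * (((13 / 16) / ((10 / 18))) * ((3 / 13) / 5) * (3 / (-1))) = -729 / 400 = -1.82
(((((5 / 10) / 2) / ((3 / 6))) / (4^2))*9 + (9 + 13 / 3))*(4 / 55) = 1307 / 1320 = 0.99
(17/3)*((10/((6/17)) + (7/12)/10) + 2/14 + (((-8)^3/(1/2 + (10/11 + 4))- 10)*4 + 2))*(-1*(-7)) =-5541887/360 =-15394.13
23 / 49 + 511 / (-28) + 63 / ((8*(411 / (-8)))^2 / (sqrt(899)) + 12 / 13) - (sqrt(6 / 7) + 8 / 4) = -2077338701610037 / 105018918700612 - sqrt(42) / 7 + 199833543*sqrt(899) / 535810809697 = -20.70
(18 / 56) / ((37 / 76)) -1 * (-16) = 4315 / 259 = 16.66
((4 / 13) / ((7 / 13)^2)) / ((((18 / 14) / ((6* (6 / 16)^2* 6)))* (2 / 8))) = 117 / 7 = 16.71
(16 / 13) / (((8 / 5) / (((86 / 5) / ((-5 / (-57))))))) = 9804 / 65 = 150.83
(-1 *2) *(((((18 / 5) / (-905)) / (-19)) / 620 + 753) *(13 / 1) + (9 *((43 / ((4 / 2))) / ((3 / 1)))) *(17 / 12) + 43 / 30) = -3160469115229 / 159913500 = -19763.62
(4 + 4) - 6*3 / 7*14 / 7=20 / 7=2.86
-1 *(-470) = 470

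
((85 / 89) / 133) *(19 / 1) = 85 / 623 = 0.14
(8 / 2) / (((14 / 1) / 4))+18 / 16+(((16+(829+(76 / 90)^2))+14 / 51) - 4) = 1627555663 / 1927800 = 844.26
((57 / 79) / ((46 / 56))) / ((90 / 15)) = 266 / 1817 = 0.15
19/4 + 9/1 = 55/4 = 13.75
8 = 8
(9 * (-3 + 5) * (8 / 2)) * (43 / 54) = 172 / 3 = 57.33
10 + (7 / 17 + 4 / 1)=245 / 17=14.41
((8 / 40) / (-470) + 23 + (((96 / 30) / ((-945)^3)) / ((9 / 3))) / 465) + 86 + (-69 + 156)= 108448267785817121 / 553308689981250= 196.00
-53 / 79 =-0.67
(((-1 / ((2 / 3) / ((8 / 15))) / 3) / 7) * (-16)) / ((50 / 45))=96 / 175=0.55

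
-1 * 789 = -789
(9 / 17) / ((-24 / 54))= -81 / 68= -1.19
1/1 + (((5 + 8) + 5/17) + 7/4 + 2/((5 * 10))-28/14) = 23943/1700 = 14.08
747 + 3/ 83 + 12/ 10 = 310518/ 415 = 748.24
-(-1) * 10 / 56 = 0.18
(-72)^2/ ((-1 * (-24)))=216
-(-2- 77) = 79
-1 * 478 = -478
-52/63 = -0.83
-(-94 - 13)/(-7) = -107/7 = -15.29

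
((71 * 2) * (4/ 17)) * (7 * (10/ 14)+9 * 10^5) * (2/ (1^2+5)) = 511202840/ 51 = 10023585.10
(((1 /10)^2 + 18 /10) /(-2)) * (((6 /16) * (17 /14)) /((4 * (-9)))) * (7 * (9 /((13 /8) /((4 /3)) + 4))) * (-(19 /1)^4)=-1202993151 /66800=-18008.88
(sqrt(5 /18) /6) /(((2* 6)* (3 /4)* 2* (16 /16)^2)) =sqrt(10) /648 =0.00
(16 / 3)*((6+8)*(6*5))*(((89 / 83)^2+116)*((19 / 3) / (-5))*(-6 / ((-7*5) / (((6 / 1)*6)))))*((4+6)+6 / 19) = -145779443712 / 6889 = -21161190.84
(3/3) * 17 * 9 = 153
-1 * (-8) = 8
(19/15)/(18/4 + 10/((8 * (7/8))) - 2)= 266/825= 0.32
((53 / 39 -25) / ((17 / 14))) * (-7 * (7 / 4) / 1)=158123 / 663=238.50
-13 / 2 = -6.50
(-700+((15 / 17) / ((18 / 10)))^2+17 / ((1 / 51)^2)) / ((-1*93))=-113188342 / 241893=-467.93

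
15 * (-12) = -180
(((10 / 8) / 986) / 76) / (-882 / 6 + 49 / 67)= -0.00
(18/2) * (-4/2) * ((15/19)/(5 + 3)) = -135/76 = -1.78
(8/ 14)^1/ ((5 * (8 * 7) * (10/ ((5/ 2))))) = 1/ 1960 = 0.00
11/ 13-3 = -28/ 13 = -2.15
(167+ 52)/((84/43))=112.11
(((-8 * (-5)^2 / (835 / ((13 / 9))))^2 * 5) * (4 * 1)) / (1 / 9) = 5408000 / 251001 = 21.55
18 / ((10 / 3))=27 / 5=5.40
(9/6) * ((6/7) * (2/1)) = 18/7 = 2.57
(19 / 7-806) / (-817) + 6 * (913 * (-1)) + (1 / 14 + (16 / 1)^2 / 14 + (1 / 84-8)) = -375165101 / 68628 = -5466.65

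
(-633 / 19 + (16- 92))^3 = -8960030533 / 6859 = -1306317.33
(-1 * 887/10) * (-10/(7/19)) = 16853/7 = 2407.57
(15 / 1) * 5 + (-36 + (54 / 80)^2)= 63129 / 1600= 39.46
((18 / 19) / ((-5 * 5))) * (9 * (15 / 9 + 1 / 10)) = -0.60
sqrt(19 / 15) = sqrt(285) / 15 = 1.13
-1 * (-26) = 26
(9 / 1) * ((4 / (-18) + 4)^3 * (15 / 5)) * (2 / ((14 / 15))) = 3119.37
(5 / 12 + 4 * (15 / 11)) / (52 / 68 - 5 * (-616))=13175 / 6913236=0.00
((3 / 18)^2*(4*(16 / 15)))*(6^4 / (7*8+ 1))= 256 / 95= 2.69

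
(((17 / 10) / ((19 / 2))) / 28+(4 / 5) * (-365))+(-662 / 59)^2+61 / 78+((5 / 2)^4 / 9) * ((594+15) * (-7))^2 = 113935100193903427 / 1444475760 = 78876436.25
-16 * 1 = -16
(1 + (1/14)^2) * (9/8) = 1773/1568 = 1.13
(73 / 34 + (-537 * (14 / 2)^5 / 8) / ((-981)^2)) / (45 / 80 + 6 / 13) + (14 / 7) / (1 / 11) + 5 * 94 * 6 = 3302286842812 / 1161569727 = 2842.95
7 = 7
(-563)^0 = 1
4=4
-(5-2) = -3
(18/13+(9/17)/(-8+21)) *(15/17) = 4725/3757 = 1.26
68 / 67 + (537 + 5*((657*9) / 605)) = 4757858 / 8107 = 586.88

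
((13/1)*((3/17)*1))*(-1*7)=-273/17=-16.06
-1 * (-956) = 956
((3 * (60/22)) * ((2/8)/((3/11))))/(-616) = -0.01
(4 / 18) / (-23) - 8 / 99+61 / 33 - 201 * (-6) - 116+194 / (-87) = 71944811 / 66033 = 1089.53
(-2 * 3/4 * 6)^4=6561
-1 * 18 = -18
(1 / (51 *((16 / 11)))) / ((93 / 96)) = 22 / 1581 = 0.01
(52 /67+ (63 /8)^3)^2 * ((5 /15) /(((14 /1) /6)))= 281560781931529 /8237350912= 34180.99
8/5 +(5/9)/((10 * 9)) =1301/810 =1.61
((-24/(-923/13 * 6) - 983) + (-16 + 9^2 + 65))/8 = -106.62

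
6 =6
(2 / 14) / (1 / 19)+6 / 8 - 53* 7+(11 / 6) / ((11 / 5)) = -30803 / 84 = -366.70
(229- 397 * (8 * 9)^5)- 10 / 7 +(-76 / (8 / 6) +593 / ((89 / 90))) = -478565112360336 / 623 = -768162299133.77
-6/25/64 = -3/800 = -0.00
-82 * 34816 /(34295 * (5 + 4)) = -2854912 /308655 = -9.25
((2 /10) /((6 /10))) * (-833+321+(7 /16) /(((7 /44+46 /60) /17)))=-1231693 /7332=-167.99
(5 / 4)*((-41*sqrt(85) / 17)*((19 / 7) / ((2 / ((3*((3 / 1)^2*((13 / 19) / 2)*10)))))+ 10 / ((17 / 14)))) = -6517975*sqrt(85) / 16184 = -3713.10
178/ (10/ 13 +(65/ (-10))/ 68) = 314704/ 1191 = 264.24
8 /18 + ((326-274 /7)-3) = 17911 /63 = 284.30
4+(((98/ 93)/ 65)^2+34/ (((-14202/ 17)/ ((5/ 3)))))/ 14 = 4837874205343/ 1210929624450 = 4.00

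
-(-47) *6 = 282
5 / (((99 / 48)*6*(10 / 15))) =20 / 33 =0.61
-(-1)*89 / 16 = 89 / 16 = 5.56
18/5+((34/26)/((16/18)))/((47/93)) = 6.51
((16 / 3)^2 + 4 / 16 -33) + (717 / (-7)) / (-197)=-3.79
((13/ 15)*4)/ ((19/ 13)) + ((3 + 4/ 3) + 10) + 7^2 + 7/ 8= 50601/ 760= 66.58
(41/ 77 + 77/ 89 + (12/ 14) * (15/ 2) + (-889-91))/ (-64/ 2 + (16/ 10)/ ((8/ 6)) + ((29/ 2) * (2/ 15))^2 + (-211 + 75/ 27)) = 1499019075/ 362790967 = 4.13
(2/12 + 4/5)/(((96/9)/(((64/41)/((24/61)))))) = 1769/4920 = 0.36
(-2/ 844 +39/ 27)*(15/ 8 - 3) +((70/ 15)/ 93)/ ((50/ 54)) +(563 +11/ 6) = 4421181151/ 7849200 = 563.27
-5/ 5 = -1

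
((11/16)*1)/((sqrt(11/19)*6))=sqrt(209)/96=0.15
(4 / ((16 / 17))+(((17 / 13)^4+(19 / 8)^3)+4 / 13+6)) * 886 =174121254105 / 7311616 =23814.33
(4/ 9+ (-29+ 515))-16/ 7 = 484.16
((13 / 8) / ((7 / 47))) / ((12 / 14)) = 611 / 48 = 12.73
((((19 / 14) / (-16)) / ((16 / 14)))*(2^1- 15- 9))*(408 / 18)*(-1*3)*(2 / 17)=-209 / 16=-13.06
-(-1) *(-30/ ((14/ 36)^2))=-9720/ 49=-198.37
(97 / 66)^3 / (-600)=-912673 / 172497600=-0.01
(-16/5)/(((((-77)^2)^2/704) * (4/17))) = -4352/15978655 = -0.00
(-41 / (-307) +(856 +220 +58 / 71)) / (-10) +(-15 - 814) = -204171419 / 217970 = -936.70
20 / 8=5 / 2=2.50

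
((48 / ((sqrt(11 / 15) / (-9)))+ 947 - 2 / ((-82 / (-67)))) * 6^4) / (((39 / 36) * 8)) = 75349440 / 533 - 839808 * sqrt(165) / 143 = 65931.29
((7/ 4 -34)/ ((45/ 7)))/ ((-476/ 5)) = 43/ 816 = 0.05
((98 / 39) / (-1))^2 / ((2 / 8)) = 38416 / 1521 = 25.26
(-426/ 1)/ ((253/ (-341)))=574.17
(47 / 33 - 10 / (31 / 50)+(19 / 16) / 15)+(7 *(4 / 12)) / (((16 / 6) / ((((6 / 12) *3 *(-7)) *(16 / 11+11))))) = -880133 / 6820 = -129.05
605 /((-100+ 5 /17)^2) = 34969 /574605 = 0.06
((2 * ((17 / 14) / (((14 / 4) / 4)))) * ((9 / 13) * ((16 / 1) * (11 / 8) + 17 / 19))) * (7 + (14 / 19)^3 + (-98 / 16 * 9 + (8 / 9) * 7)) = -21652596975 / 11859211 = -1825.80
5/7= 0.71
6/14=3/7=0.43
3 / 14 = 0.21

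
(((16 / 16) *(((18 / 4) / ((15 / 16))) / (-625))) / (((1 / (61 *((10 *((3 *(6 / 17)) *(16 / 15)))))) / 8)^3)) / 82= -9870619214610432 / 629478125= -15680638.97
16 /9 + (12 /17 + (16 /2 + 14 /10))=9091 /765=11.88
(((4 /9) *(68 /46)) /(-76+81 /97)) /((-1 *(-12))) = -3298 /4527711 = -0.00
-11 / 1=-11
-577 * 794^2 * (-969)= 352484963268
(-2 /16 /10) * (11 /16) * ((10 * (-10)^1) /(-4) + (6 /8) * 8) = -341 /1280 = -0.27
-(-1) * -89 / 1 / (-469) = 89 / 469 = 0.19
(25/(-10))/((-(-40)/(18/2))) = -9/16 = -0.56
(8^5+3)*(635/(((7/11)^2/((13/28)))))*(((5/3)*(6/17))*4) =327334772050/5831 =56136987.15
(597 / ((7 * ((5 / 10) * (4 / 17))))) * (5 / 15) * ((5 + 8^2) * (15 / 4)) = 3501405 / 56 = 62525.09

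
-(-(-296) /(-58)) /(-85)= -148 /2465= -0.06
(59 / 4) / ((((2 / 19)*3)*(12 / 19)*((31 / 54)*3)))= 21299 / 496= 42.94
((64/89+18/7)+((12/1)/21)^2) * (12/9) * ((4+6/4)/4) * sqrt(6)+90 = 28919 * sqrt(6)/4361+90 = 106.24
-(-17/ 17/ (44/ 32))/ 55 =8/ 605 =0.01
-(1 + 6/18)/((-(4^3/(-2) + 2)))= -2/45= -0.04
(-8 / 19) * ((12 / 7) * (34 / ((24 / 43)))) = -5848 / 133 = -43.97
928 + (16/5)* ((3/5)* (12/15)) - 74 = 106942/125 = 855.54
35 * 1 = 35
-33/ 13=-2.54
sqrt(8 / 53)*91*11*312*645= 402882480*sqrt(106) / 53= 78262811.40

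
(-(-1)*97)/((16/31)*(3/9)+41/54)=104.16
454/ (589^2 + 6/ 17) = 7718/ 5897663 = 0.00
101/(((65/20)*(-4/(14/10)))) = -707/65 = -10.88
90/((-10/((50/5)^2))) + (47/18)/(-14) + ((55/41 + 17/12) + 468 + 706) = 1428769/5166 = 276.57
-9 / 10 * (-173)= 155.70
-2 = -2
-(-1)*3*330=990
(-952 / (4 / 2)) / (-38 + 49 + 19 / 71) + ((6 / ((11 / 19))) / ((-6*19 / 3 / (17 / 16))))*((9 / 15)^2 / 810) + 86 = 5775643 / 132000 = 43.75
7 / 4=1.75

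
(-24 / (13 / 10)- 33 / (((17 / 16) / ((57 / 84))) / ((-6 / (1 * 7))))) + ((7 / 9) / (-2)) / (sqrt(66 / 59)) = -0.76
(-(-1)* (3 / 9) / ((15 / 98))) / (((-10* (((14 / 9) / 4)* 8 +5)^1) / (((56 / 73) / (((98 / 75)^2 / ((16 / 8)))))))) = -0.02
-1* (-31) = 31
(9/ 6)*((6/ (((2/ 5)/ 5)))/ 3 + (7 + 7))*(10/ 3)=195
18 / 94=9 / 47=0.19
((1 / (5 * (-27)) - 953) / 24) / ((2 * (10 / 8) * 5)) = -32164 / 10125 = -3.18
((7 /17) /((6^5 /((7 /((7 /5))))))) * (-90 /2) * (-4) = 175 /3672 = 0.05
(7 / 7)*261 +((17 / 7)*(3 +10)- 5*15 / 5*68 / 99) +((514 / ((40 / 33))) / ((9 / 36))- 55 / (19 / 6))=43036339 / 21945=1961.10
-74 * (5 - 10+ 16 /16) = 296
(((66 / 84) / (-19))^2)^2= 14641 / 5006411536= 0.00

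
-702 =-702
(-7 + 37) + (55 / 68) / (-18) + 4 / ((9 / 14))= 44281 / 1224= 36.18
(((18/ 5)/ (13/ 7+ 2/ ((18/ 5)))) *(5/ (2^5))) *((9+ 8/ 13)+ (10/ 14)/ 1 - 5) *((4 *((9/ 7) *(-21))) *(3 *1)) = -3182085/ 7904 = -402.59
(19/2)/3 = 19/6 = 3.17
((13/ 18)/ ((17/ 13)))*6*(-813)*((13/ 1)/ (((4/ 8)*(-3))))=1190774/ 51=23348.51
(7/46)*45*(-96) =-15120/23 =-657.39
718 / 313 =2.29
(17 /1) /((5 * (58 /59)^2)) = 59177 /16820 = 3.52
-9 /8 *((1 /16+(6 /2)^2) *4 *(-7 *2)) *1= 9135 /16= 570.94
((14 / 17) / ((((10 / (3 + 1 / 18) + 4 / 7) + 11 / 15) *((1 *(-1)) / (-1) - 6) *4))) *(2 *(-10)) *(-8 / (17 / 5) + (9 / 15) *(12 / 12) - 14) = -4330326 / 1527943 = -2.83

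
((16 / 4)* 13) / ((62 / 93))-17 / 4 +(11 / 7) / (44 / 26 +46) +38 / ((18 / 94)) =5316601 / 19530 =272.23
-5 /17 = -0.29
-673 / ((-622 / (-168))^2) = -4748688 / 96721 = -49.10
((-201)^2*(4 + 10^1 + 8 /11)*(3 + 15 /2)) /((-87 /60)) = -1374442020 /319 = -4308595.67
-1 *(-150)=150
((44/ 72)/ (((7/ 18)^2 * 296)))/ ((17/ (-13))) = -1287/ 123284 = -0.01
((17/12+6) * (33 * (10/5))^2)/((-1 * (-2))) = 32307/2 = 16153.50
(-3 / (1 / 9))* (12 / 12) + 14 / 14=-26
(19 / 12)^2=361 / 144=2.51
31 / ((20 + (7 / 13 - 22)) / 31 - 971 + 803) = -12493 / 67723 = -0.18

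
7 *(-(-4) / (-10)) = -14 / 5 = -2.80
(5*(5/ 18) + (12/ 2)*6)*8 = 2692/ 9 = 299.11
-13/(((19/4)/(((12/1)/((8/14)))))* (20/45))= -2457/19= -129.32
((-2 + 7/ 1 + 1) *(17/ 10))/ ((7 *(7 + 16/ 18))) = 459/ 2485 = 0.18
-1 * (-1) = 1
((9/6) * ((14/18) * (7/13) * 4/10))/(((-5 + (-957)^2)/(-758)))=-18571/89294790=-0.00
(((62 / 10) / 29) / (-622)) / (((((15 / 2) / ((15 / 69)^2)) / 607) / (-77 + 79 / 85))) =121670722 / 1216618005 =0.10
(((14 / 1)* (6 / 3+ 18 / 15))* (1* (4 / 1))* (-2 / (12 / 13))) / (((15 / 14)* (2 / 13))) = -529984 / 225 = -2355.48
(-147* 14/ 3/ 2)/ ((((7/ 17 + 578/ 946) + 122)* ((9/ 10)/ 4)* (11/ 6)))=-1432760/ 211977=-6.76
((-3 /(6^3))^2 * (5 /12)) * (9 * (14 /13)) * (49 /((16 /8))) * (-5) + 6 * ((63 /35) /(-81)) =-102779 /449280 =-0.23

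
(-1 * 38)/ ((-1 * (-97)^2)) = 38/ 9409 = 0.00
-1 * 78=-78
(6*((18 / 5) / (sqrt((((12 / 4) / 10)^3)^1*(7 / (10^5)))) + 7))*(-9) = -216000*sqrt(21) / 7-378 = -141783.19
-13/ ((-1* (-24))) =-13/ 24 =-0.54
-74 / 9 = -8.22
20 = 20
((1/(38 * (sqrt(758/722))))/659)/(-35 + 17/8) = -4 * sqrt(379)/65687143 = -0.00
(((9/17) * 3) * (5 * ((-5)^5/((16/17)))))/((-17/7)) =2953125/272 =10857.08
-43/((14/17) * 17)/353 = -43/4942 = -0.01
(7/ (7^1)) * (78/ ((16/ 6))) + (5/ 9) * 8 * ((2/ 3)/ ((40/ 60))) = 1213/ 36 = 33.69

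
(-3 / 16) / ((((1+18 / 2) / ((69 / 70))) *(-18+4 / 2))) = 207 / 179200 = 0.00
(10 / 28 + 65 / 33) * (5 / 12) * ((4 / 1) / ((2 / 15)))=26875 / 924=29.09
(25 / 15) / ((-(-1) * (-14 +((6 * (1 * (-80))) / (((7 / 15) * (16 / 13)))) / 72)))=-140 / 2151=-0.07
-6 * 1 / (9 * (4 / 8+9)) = -4 / 57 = -0.07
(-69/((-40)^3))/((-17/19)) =-1311/1088000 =-0.00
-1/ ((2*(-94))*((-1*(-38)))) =1/ 7144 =0.00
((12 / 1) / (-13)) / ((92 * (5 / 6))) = -18 / 1495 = -0.01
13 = 13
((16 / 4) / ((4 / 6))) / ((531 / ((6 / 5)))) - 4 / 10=-114 / 295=-0.39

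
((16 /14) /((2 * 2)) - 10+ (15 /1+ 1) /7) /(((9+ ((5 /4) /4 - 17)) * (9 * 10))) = 416 /38745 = 0.01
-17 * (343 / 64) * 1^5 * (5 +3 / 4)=-134113 / 256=-523.88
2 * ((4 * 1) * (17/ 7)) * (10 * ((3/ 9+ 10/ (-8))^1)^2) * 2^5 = 329120/ 63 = 5224.13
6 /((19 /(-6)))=-36 /19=-1.89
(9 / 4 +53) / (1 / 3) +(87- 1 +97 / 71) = 71885 / 284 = 253.12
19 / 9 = 2.11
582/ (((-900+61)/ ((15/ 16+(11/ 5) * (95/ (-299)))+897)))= -1249085199/ 2006888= -622.40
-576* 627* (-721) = 260390592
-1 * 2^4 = -16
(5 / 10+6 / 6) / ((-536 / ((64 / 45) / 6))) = -2 / 3015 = -0.00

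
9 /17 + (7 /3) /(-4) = -11 /204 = -0.05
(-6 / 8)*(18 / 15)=-9 / 10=-0.90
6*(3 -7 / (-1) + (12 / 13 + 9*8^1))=6468 / 13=497.54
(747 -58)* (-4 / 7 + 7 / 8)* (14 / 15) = 11713 / 60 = 195.22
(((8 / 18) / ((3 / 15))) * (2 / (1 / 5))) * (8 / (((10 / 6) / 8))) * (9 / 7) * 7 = 7680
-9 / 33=-3 / 11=-0.27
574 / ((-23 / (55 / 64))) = -15785 / 736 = -21.45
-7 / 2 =-3.50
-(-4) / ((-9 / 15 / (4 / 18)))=-40 / 27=-1.48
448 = 448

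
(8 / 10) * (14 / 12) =14 / 15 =0.93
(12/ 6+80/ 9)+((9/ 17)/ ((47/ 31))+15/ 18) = 173611/ 14382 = 12.07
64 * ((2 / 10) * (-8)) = -512 / 5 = -102.40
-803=-803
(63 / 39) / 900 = 7 / 3900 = 0.00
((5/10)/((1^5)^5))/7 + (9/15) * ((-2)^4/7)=101/70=1.44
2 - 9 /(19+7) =43 /26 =1.65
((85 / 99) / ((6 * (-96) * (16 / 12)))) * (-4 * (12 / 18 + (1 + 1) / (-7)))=85 / 49896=0.00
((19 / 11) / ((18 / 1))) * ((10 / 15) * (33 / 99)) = 19 / 891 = 0.02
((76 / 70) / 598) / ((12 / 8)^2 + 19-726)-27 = -796522621 / 29500835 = -27.00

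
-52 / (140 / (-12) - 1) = 78 / 19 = 4.11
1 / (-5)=-1 / 5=-0.20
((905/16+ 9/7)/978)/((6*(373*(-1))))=-6479/245141568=-0.00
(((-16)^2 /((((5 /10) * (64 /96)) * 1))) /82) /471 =128 /6437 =0.02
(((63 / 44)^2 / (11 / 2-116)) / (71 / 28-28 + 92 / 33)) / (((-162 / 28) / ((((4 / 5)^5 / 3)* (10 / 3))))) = -4917248 / 95506393125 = -0.00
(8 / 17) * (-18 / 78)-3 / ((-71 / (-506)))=-337182 / 15691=-21.49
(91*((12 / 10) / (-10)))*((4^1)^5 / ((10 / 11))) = -1537536 / 125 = -12300.29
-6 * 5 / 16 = -1.88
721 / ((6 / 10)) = 3605 / 3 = 1201.67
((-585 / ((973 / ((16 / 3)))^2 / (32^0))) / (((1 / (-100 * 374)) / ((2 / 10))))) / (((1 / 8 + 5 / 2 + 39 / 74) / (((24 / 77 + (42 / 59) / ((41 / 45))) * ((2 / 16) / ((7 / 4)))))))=113645071155200 / 34899404615789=3.26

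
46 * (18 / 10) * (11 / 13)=4554 / 65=70.06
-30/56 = -15/28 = -0.54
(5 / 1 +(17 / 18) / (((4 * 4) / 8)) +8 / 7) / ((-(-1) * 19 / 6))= 1667 / 798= 2.09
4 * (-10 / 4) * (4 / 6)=-20 / 3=-6.67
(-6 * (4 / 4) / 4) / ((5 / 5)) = -3 / 2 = -1.50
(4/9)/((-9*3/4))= -16/243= -0.07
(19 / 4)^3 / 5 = 21.43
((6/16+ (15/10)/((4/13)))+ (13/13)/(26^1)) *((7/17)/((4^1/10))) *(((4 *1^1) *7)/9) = 67375/3978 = 16.94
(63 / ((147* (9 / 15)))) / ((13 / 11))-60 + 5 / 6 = -31975 / 546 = -58.56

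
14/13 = 1.08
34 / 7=4.86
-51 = -51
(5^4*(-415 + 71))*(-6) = 1290000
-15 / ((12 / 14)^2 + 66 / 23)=-5635 / 1354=-4.16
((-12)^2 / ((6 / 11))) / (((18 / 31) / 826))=1126664 / 3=375554.67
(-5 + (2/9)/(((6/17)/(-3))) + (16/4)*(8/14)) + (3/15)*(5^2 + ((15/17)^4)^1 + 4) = 34676792/26309115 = 1.32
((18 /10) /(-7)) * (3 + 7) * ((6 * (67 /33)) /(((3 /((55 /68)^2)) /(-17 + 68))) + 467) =-737433 /476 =-1549.23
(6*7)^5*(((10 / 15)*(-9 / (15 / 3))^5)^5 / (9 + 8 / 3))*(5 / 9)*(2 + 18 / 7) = -2689586624138504196895489032192 / 298023223876953125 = -9024755148776.50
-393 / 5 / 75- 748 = -93631 / 125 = -749.05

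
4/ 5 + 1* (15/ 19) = 151/ 95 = 1.59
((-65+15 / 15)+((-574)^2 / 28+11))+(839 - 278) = 12275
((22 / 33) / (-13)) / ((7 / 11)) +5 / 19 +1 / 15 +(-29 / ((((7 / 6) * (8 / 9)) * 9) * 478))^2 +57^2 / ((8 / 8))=2156468405663177 / 663682044480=3249.25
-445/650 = -89/130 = -0.68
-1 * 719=-719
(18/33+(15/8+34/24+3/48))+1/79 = 163189/41712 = 3.91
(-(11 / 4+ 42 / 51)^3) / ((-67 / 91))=1305750537 / 21066944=61.98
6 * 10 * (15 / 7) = 900 / 7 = 128.57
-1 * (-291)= 291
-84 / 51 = -28 / 17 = -1.65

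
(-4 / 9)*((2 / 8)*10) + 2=8 / 9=0.89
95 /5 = 19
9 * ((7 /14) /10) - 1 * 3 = -51 /20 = -2.55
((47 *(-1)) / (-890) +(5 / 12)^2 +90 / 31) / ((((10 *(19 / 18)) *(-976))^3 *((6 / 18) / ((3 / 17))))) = -4532177691 / 2990961878349291520000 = -0.00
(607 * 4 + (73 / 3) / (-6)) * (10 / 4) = 6059.86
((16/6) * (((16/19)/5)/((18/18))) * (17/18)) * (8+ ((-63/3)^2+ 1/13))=2117248/11115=190.49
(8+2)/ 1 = 10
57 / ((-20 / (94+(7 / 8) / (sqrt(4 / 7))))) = -2679 / 10 - 399 * sqrt(7) / 320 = -271.20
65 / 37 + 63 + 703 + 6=28629 / 37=773.76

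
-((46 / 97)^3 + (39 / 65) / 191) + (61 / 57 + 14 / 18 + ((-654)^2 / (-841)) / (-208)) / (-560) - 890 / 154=-6764474761463844097 / 1147167123244908480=-5.90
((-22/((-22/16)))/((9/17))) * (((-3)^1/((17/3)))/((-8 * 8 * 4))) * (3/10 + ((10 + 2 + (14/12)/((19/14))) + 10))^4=30368778517492801/1688960160000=17980.75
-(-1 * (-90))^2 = -8100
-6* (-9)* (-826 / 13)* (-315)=1080789.23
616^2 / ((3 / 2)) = 758912 / 3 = 252970.67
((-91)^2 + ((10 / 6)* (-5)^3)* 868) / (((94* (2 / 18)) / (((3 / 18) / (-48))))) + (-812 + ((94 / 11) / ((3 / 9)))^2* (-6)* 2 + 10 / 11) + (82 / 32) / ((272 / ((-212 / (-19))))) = -761825946319 / 88171248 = -8640.30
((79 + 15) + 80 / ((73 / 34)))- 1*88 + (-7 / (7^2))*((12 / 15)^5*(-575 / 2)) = 3622898 / 63875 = 56.72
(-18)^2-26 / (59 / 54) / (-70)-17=634657 / 2065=307.34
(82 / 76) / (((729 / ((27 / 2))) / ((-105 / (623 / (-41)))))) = 8405 / 60876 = 0.14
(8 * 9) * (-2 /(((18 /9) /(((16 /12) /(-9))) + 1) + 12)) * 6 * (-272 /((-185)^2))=-470016 /34225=-13.73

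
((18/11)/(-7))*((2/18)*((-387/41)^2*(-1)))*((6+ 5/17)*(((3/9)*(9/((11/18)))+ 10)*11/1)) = 128202264/53669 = 2388.76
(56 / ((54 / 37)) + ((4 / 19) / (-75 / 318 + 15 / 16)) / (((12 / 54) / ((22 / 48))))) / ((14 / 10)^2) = 59504360 / 2991303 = 19.89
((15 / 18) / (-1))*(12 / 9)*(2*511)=-1135.56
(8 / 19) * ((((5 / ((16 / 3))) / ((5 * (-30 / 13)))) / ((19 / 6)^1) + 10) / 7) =15161 / 25270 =0.60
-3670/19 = -193.16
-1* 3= -3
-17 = -17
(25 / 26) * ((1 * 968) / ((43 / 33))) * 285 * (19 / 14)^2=10270495125 / 27391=374958.75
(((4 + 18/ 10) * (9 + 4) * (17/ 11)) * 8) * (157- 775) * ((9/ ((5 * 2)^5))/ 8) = -6.48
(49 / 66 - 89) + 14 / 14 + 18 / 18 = -5693 / 66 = -86.26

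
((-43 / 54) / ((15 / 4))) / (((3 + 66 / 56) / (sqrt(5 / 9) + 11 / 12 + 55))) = -403942 / 142155 - 2408*sqrt(5) / 142155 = -2.88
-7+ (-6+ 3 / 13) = -166 / 13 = -12.77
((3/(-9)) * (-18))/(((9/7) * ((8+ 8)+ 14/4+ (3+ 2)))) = 4/21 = 0.19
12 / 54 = 2 / 9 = 0.22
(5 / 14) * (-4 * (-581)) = 830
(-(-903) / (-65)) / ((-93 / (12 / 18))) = 602 / 6045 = 0.10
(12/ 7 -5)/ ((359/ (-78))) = 1794/ 2513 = 0.71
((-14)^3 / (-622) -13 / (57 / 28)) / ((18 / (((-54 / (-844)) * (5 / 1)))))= -43750 / 1246799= -0.04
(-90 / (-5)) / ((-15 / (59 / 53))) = -354 / 265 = -1.34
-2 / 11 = -0.18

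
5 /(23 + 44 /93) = 465 /2183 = 0.21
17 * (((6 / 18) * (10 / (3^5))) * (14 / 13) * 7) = 16660 / 9477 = 1.76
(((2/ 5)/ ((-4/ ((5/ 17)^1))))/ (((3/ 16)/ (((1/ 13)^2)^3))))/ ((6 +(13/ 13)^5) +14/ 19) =-152/ 36186587073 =-0.00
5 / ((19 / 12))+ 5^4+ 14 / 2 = 12068 / 19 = 635.16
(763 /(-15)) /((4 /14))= -5341 /30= -178.03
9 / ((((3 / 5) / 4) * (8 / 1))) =7.50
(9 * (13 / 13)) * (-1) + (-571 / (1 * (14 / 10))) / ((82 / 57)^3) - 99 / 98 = -3971528109 / 27017032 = -147.00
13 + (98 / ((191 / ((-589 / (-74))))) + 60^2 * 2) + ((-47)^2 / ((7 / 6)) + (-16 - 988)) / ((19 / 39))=8499383094 / 939911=9042.75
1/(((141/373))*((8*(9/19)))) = 7087/10152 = 0.70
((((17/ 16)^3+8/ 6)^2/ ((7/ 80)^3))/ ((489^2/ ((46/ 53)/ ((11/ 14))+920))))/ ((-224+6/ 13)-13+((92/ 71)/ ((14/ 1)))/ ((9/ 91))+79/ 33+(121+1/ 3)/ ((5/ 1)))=-0.18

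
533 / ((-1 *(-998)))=0.53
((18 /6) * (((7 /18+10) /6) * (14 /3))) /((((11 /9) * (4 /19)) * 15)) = 6.28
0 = 0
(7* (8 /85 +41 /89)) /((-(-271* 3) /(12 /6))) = 19586 /2050115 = 0.01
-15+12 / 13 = -183 / 13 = -14.08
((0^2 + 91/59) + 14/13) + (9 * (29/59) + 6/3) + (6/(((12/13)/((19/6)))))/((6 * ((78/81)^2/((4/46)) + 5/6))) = 480418041/51428884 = 9.34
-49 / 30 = -1.63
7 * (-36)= -252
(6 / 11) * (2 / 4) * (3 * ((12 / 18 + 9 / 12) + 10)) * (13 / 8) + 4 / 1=6751 / 352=19.18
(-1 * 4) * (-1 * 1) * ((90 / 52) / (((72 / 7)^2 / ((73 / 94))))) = 17885 / 351936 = 0.05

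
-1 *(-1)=1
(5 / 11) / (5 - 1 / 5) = 25 / 264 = 0.09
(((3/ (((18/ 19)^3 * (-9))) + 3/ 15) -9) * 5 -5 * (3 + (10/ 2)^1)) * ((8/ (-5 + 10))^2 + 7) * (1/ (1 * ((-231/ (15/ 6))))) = 359446201/ 40415760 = 8.89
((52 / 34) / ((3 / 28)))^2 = 529984 / 2601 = 203.76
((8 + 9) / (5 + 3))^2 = 289 / 64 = 4.52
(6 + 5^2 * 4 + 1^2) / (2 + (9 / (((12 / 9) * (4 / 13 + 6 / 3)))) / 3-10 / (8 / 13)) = -4280 / 531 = -8.06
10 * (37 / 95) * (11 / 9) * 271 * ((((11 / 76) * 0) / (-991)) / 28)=0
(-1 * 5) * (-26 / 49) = 130 / 49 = 2.65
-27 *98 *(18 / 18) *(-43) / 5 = 113778 / 5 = 22755.60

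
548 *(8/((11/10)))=43840/11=3985.45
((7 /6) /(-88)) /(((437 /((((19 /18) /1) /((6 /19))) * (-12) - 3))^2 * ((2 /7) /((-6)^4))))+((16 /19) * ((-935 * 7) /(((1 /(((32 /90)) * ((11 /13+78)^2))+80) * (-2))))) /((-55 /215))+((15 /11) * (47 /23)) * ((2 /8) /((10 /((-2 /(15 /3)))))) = -416875732392580619 /3081798762230940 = -135.27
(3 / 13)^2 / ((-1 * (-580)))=9 / 98020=0.00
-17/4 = -4.25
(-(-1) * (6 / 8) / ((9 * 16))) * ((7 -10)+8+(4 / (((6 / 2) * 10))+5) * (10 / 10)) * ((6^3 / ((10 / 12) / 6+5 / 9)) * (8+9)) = 34884 / 125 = 279.07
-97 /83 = -1.17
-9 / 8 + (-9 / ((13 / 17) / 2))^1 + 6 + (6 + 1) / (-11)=-22079 / 1144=-19.30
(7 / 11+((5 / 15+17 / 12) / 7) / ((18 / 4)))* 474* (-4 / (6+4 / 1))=-21646 / 165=-131.19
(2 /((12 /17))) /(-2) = -17 /12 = -1.42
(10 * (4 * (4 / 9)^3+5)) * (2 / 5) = 15604 / 729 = 21.40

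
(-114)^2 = 12996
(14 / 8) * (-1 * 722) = -1263.50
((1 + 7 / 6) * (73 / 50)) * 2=949 / 150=6.33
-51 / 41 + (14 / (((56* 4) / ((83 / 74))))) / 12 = -721205 / 582528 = -1.24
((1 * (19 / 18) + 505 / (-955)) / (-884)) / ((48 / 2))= -1811 / 72940608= -0.00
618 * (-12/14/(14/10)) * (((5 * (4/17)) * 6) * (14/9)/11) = -494400/1309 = -377.69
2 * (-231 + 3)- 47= -503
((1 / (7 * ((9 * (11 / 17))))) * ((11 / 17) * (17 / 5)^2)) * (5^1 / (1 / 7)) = 6.42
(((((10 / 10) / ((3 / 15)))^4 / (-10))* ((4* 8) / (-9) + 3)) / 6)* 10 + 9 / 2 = 1684 / 27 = 62.37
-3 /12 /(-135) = 0.00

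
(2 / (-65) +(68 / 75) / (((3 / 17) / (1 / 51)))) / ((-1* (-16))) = 307 / 70200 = 0.00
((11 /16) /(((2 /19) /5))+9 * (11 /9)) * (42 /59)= 29337 /944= 31.08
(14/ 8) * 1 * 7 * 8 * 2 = 196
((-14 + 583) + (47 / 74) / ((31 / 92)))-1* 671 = -114832 / 1147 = -100.12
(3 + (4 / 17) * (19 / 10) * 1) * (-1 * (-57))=16701 / 85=196.48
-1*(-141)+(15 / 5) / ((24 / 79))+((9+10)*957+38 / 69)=10120603 / 552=18334.43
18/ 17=1.06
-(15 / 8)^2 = -225 / 64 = -3.52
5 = 5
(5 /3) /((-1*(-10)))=1 /6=0.17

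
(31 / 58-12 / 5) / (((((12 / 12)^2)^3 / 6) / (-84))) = 136332 / 145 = 940.22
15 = 15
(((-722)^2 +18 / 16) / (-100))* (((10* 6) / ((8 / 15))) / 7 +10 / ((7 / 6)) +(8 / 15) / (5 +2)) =-21647928671 / 168000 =-128856.72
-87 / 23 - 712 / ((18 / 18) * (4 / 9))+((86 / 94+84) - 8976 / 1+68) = -11273606 / 1081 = -10428.87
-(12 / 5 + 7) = -47 / 5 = -9.40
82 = 82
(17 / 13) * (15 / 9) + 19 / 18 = 757 / 234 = 3.24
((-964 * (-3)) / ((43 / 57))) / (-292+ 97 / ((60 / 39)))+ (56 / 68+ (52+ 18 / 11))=303272 / 8041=37.72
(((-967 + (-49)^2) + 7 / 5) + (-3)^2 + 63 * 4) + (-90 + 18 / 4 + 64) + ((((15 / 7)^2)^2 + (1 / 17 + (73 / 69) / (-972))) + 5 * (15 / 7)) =23361360455357 / 13687572780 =1706.76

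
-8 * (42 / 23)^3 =-592704 / 12167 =-48.71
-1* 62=-62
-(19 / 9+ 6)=-73 / 9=-8.11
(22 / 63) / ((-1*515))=-22 / 32445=-0.00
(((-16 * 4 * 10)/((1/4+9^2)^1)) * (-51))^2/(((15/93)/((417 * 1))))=8814101004288/21125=417235550.50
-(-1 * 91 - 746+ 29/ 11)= 834.36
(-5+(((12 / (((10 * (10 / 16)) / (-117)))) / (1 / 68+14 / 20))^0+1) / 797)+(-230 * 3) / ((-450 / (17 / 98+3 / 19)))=-4.49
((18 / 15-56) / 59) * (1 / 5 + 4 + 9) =-12.26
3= 3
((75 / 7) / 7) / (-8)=-75 / 392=-0.19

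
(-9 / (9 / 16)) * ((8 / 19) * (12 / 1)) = -1536 / 19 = -80.84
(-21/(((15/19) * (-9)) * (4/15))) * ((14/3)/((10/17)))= 15827/180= 87.93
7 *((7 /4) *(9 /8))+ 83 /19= 18.15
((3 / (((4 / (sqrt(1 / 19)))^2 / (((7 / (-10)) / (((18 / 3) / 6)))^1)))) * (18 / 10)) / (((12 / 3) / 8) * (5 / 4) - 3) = 189 / 36100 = 0.01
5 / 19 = 0.26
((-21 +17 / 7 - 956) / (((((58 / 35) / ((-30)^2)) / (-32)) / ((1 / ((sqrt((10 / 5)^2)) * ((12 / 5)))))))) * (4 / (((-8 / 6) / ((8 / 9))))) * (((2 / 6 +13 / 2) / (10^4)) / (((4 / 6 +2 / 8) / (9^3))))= -1631222064 / 319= -5113548.79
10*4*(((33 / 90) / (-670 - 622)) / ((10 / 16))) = -0.02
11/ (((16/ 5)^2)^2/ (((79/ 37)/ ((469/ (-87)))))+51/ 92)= -4347172500/ 104407574261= -0.04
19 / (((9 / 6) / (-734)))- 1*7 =-27913 / 3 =-9304.33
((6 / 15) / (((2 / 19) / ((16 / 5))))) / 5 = 304 / 125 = 2.43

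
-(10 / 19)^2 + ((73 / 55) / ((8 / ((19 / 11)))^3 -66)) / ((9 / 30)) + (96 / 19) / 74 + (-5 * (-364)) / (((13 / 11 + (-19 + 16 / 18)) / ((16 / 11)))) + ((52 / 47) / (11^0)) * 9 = -145455389814962333 / 992930863352637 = -146.49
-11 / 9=-1.22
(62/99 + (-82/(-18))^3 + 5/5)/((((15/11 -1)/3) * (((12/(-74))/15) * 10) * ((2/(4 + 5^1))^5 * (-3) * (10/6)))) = 1733401863/640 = 2708440.41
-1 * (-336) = 336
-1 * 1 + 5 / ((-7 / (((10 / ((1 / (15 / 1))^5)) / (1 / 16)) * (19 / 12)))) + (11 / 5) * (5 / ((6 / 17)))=-5771248733 / 42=-137410684.12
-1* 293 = -293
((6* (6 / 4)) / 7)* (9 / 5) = 81 / 35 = 2.31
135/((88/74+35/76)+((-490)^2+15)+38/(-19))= 0.00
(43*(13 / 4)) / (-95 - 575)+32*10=857041 / 2680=319.79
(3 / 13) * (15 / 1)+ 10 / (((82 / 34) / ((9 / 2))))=22.12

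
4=4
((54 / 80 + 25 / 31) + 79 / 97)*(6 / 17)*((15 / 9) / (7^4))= 276149 / 490946876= 0.00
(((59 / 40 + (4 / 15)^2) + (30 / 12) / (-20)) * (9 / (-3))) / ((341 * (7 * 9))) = -1279 / 6444900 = -0.00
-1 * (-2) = 2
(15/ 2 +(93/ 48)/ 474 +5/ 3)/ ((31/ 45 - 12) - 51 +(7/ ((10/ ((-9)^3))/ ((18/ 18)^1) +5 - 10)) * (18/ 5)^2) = -19065667875/ 167160076544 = -0.11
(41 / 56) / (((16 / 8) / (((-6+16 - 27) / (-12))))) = 0.52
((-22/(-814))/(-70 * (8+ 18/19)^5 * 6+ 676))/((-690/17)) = 42093683/1522413133610150280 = 0.00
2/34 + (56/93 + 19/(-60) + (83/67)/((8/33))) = 5.45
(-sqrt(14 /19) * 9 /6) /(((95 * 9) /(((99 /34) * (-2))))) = 33 * sqrt(266) /61370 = 0.01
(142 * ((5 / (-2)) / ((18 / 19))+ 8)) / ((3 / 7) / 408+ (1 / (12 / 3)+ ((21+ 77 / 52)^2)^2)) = 0.00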